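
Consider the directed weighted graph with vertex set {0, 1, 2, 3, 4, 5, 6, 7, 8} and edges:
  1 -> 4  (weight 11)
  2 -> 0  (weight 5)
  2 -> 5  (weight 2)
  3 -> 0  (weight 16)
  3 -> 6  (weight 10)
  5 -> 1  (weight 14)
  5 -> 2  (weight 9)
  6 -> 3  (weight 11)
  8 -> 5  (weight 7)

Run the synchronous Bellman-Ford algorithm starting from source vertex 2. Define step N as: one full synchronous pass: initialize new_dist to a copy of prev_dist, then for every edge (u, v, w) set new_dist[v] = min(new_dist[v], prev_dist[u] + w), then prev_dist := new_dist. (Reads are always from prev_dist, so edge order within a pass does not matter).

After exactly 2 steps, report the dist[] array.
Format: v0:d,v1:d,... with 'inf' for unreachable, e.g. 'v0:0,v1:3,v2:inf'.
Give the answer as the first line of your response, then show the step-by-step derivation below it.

v0:5,v1:16,v2:0,v3:inf,v4:inf,v5:2,v6:inf,v7:inf,v8:inf

step 1: dist = v0:5,v1:inf,v2:0,v3:inf,v4:inf,v5:2,v6:inf,v7:inf,v8:inf
step 2: dist = v0:5,v1:16,v2:0,v3:inf,v4:inf,v5:2,v6:inf,v7:inf,v8:inf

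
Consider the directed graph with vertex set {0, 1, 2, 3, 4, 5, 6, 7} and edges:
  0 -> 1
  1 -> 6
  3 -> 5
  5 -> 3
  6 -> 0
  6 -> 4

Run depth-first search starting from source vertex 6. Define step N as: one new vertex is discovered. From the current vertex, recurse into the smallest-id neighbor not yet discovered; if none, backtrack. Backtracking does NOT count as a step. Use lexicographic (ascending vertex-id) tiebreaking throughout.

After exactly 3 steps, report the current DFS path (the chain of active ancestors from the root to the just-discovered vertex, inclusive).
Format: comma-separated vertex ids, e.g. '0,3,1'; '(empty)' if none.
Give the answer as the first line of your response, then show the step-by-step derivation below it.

6,0,1

step 1: discover 6; path=6; order=6
step 2: discover 0; path=6>0; order=6,0
step 3: discover 1; path=6>0>1; order=6,0,1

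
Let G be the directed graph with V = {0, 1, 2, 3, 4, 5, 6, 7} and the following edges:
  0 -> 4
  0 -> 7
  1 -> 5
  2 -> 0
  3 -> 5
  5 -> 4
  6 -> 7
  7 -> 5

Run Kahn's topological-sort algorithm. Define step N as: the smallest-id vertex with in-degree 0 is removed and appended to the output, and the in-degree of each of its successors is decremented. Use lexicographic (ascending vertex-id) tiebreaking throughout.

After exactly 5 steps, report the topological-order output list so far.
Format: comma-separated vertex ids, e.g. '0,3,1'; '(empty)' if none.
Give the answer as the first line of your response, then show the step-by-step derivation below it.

1,2,0,3,6

step 1: output 1; order=[1]; indeg=(1,0,0,0,2,2,0,2)
step 2: output 2; order=[1,2]; indeg=(0,0,0,0,2,2,0,2)
step 3: output 0; order=[1,2,0]; indeg=(0,0,0,0,1,2,0,1)
step 4: output 3; order=[1,2,0,3]; indeg=(0,0,0,0,1,1,0,1)
step 5: output 6; order=[1,2,0,3,6]; indeg=(0,0,0,0,1,1,0,0)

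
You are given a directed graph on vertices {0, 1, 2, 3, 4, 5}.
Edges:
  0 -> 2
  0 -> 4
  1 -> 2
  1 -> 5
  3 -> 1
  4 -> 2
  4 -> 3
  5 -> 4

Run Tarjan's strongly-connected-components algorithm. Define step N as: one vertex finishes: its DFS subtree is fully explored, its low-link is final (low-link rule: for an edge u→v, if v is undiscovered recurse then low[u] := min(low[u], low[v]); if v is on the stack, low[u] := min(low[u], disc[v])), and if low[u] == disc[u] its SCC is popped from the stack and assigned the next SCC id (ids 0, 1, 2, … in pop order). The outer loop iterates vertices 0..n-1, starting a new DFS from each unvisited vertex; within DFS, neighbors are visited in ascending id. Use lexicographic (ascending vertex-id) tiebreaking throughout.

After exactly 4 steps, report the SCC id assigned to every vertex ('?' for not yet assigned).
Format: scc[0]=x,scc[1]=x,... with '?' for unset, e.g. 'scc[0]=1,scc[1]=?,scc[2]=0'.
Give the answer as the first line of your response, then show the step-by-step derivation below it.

scc[0]=?,scc[1]=?,scc[2]=0,scc[3]=?,scc[4]=?,scc[5]=?

step 1: low=(low[0]=0,low[1]=?,low[2]=1,low[3]=?,low[4]=?,low[5]=?); scc=(scc[0]=?,scc[1]=?,scc[2]=0,scc[3]=?,scc[4]=?,scc[5]=?)
step 2: low=(low[0]=0,low[1]=4,low[2]=1,low[3]=3,low[4]=2,low[5]=2); scc=(scc[0]=?,scc[1]=?,scc[2]=0,scc[3]=?,scc[4]=?,scc[5]=?)
step 3: low=(low[0]=0,low[1]=2,low[2]=1,low[3]=3,low[4]=2,low[5]=2); scc=(scc[0]=?,scc[1]=?,scc[2]=0,scc[3]=?,scc[4]=?,scc[5]=?)
step 4: low=(low[0]=0,low[1]=2,low[2]=1,low[3]=2,low[4]=2,low[5]=2); scc=(scc[0]=?,scc[1]=?,scc[2]=0,scc[3]=?,scc[4]=?,scc[5]=?)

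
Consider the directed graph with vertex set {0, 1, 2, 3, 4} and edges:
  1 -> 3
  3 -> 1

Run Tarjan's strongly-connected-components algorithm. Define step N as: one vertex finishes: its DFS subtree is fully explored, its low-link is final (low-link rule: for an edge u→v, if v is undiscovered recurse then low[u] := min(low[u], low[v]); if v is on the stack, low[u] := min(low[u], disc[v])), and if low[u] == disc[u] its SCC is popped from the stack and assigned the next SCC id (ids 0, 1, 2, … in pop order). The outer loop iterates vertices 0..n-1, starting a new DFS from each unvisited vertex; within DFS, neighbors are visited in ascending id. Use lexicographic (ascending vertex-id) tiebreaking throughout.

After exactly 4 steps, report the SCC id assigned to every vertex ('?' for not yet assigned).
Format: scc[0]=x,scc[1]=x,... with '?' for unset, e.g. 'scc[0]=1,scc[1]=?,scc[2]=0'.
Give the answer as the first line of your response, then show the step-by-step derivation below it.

scc[0]=0,scc[1]=1,scc[2]=2,scc[3]=1,scc[4]=?

step 1: low=(low[0]=0,low[1]=?,low[2]=?,low[3]=?,low[4]=?); scc=(scc[0]=0,scc[1]=?,scc[2]=?,scc[3]=?,scc[4]=?)
step 2: low=(low[0]=0,low[1]=1,low[2]=?,low[3]=1,low[4]=?); scc=(scc[0]=0,scc[1]=?,scc[2]=?,scc[3]=?,scc[4]=?)
step 3: low=(low[0]=0,low[1]=1,low[2]=?,low[3]=1,low[4]=?); scc=(scc[0]=0,scc[1]=1,scc[2]=?,scc[3]=1,scc[4]=?)
step 4: low=(low[0]=0,low[1]=1,low[2]=3,low[3]=1,low[4]=?); scc=(scc[0]=0,scc[1]=1,scc[2]=2,scc[3]=1,scc[4]=?)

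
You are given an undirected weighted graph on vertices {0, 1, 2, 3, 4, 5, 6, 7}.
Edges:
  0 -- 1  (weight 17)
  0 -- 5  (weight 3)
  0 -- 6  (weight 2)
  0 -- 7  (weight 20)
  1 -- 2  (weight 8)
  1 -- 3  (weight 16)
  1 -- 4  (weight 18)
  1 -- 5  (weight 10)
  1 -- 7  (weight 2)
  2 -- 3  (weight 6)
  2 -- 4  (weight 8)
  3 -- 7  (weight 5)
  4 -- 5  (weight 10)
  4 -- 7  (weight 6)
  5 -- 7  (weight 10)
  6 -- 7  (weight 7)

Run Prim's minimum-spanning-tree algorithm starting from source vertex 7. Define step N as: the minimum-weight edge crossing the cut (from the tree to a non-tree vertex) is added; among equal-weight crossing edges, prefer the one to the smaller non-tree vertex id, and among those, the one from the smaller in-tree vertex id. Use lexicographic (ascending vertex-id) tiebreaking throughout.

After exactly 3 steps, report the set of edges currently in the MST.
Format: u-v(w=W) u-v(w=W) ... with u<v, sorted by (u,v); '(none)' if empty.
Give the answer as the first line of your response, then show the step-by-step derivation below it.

1-7(w=2) 2-3(w=6) 3-7(w=5)

step 1: add edge 1-7 (w=2); MST = {1-7(w=2)}
step 2: add edge 3-7 (w=5); MST = {1-7(w=2) 3-7(w=5)}
step 3: add edge 2-3 (w=6); MST = {1-7(w=2) 2-3(w=6) 3-7(w=5)}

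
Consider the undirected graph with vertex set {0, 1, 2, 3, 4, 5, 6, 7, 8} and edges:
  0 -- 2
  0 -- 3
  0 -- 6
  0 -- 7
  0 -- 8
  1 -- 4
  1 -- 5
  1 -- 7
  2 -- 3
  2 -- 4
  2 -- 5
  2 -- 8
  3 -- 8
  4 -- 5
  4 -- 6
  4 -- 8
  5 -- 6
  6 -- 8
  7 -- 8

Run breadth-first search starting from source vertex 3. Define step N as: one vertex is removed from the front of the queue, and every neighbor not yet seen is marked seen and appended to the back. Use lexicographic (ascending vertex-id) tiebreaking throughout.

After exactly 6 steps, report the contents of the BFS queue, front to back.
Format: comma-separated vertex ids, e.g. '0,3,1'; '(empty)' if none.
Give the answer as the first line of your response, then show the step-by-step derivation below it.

4,5,1

step 1: dequeue 3; queue=[0,2,8]; order=3
step 2: dequeue 0; queue=[2,8,6,7]; order=3,0
step 3: dequeue 2; queue=[8,6,7,4,5]; order=3,0,2
step 4: dequeue 8; queue=[6,7,4,5]; order=3,0,2,8
step 5: dequeue 6; queue=[7,4,5]; order=3,0,2,8,6
step 6: dequeue 7; queue=[4,5,1]; order=3,0,2,8,6,7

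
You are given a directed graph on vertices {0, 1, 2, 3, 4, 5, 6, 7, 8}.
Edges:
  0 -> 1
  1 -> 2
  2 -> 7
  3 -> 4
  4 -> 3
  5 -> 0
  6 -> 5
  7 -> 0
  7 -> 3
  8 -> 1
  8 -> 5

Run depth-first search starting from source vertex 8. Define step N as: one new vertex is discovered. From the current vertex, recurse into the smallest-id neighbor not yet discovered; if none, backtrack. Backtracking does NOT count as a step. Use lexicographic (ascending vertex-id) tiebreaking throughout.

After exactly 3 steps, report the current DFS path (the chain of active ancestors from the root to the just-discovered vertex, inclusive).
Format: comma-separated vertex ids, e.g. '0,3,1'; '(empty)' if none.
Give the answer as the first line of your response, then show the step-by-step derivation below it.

8,1,2

step 1: discover 8; path=8; order=8
step 2: discover 1; path=8>1; order=8,1
step 3: discover 2; path=8>1>2; order=8,1,2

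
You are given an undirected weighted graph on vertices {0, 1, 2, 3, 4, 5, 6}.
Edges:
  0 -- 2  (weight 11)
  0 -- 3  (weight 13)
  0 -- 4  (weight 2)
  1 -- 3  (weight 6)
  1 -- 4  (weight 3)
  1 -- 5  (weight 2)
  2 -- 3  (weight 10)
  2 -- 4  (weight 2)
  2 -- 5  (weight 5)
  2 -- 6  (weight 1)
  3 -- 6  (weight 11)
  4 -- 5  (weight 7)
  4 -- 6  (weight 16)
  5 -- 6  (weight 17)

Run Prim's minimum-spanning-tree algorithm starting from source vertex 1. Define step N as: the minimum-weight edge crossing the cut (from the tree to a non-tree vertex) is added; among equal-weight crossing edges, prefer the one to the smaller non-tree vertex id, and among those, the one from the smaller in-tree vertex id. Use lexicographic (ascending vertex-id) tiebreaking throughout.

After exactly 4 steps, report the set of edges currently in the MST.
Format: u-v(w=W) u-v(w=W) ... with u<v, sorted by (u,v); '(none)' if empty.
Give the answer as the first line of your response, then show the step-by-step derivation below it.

0-4(w=2) 1-4(w=3) 1-5(w=2) 2-4(w=2)

step 1: add edge 1-5 (w=2); MST = {1-5(w=2)}
step 2: add edge 1-4 (w=3); MST = {1-4(w=3) 1-5(w=2)}
step 3: add edge 0-4 (w=2); MST = {0-4(w=2) 1-4(w=3) 1-5(w=2)}
step 4: add edge 2-4 (w=2); MST = {0-4(w=2) 1-4(w=3) 1-5(w=2) 2-4(w=2)}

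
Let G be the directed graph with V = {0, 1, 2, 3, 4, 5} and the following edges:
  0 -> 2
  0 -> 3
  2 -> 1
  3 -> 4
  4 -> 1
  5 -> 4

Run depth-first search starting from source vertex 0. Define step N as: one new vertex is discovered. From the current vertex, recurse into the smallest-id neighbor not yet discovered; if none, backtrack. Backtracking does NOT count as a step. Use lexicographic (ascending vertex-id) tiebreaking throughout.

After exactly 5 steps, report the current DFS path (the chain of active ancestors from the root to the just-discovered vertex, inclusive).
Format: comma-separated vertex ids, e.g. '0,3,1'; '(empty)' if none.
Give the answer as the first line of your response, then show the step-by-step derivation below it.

0,3,4

step 1: discover 0; path=0; order=0
step 2: discover 2; path=0>2; order=0,2
step 3: discover 1; path=0>2>1; order=0,2,1
step 4: discover 3; path=0>3; order=0,2,1,3
step 5: discover 4; path=0>3>4; order=0,2,1,3,4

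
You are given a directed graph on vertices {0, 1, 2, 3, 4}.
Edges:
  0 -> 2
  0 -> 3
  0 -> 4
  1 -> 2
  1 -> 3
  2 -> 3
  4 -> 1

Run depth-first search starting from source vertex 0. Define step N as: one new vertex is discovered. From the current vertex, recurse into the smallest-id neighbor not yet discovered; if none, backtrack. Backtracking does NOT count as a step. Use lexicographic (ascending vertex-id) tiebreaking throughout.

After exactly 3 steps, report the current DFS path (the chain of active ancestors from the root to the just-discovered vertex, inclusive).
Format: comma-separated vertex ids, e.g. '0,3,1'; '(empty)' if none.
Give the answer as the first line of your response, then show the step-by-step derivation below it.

0,2,3

step 1: discover 0; path=0; order=0
step 2: discover 2; path=0>2; order=0,2
step 3: discover 3; path=0>2>3; order=0,2,3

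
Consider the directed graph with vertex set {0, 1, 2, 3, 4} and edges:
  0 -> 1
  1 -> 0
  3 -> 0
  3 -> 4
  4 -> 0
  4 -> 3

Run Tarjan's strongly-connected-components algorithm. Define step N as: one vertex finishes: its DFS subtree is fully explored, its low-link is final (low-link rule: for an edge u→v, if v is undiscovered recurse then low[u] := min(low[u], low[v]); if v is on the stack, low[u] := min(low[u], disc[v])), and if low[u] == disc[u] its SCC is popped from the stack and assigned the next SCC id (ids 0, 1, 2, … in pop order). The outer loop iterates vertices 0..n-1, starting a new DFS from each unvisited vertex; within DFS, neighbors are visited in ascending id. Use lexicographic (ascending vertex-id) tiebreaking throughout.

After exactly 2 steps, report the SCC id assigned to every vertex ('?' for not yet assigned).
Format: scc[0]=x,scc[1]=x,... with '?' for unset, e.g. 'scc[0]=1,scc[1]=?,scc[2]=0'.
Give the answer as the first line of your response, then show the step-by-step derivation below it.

scc[0]=0,scc[1]=0,scc[2]=?,scc[3]=?,scc[4]=?

step 1: low=(low[0]=0,low[1]=0,low[2]=?,low[3]=?,low[4]=?); scc=(scc[0]=?,scc[1]=?,scc[2]=?,scc[3]=?,scc[4]=?)
step 2: low=(low[0]=0,low[1]=0,low[2]=?,low[3]=?,low[4]=?); scc=(scc[0]=0,scc[1]=0,scc[2]=?,scc[3]=?,scc[4]=?)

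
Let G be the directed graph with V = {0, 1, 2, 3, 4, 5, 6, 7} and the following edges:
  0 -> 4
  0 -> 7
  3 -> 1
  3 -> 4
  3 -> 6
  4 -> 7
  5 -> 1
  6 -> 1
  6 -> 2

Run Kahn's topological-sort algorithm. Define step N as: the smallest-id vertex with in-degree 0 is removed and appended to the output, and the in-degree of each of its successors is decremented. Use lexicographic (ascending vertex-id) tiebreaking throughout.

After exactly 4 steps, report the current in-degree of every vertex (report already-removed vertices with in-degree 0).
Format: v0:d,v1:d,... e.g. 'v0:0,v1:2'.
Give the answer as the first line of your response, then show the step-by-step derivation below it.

v0:0,v1:1,v2:1,v3:0,v4:0,v5:0,v6:0,v7:0

step 1: output 0; order=[0]; indeg=(0,3,1,0,1,0,1,1)
step 2: output 3; order=[0,3]; indeg=(0,2,1,0,0,0,0,1)
step 3: output 4; order=[0,3,4]; indeg=(0,2,1,0,0,0,0,0)
step 4: output 5; order=[0,3,4,5]; indeg=(0,1,1,0,0,0,0,0)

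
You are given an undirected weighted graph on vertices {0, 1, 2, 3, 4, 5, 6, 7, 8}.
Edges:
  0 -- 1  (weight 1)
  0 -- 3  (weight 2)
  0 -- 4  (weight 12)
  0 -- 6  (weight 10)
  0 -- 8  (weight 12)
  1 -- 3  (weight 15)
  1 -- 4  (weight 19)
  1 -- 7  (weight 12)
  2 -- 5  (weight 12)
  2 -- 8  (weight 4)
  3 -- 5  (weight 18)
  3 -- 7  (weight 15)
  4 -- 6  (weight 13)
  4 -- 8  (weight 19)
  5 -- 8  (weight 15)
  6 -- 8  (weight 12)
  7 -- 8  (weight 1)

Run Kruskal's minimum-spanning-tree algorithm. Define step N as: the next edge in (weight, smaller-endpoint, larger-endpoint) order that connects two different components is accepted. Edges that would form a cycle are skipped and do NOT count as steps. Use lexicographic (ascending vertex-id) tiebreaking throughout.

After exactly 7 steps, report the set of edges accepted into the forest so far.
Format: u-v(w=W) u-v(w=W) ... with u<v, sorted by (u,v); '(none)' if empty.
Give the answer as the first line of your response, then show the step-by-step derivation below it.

0-1(w=1) 0-3(w=2) 0-4(w=12) 0-6(w=10) 0-8(w=12) 2-8(w=4) 7-8(w=1)

step 1: add edge 0-1 (w=1); MST = {0-1(w=1)}
step 2: add edge 7-8 (w=1); MST = {0-1(w=1) 7-8(w=1)}
step 3: add edge 0-3 (w=2); MST = {0-1(w=1) 0-3(w=2) 7-8(w=1)}
step 4: add edge 2-8 (w=4); MST = {0-1(w=1) 0-3(w=2) 2-8(w=4) 7-8(w=1)}
step 5: add edge 0-6 (w=10); MST = {0-1(w=1) 0-3(w=2) 0-6(w=10) 2-8(w=4) 7-8(w=1)}
step 6: add edge 0-4 (w=12); MST = {0-1(w=1) 0-3(w=2) 0-4(w=12) 0-6(w=10) 2-8(w=4) 7-8(w=1)}
step 7: add edge 0-8 (w=12); MST = {0-1(w=1) 0-3(w=2) 0-4(w=12) 0-6(w=10) 0-8(w=12) 2-8(w=4) 7-8(w=1)}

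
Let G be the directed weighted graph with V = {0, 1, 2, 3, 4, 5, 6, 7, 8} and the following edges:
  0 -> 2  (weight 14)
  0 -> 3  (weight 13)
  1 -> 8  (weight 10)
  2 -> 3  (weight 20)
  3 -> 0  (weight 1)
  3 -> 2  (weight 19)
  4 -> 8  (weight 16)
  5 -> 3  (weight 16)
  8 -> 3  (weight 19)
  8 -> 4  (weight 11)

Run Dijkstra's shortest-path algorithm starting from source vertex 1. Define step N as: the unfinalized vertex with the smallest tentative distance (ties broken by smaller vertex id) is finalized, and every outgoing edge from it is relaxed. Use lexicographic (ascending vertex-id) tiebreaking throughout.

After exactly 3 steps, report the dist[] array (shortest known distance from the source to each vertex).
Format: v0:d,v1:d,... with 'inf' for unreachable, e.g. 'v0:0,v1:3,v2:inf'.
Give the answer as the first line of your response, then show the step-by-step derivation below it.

v0:inf,v1:0,v2:inf,v3:29,v4:21,v5:inf,v6:inf,v7:inf,v8:10

step 1: dist = v0:inf,v1:0,v2:inf,v3:inf,v4:inf,v5:inf,v6:inf,v7:inf,v8:10
step 2: dist = v0:inf,v1:0,v2:inf,v3:29,v4:21,v5:inf,v6:inf,v7:inf,v8:10
step 3: dist = v0:inf,v1:0,v2:inf,v3:29,v4:21,v5:inf,v6:inf,v7:inf,v8:10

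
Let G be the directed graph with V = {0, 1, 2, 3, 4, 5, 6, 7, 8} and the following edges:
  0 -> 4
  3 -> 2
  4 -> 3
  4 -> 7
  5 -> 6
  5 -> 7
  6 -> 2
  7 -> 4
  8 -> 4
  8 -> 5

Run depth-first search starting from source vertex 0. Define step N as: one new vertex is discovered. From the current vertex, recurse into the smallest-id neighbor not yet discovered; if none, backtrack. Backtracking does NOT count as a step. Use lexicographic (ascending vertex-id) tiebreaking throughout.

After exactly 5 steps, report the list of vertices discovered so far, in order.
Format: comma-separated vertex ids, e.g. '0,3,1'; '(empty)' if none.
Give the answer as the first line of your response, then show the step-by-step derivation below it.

0,4,3,2,7

step 1: discover 0; path=0; order=0
step 2: discover 4; path=0>4; order=0,4
step 3: discover 3; path=0>4>3; order=0,4,3
step 4: discover 2; path=0>4>3>2; order=0,4,3,2
step 5: discover 7; path=0>4>7; order=0,4,3,2,7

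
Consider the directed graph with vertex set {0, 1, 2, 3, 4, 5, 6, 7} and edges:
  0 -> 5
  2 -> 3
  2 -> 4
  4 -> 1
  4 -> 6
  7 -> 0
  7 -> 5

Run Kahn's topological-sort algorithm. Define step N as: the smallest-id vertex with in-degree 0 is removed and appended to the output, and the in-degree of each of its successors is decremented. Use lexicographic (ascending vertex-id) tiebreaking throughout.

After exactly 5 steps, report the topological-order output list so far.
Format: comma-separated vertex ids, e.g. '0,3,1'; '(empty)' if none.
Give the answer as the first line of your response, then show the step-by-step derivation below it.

2,3,4,1,6

step 1: output 2; order=[2]; indeg=(1,1,0,0,0,2,1,0)
step 2: output 3; order=[2,3]; indeg=(1,1,0,0,0,2,1,0)
step 3: output 4; order=[2,3,4]; indeg=(1,0,0,0,0,2,0,0)
step 4: output 1; order=[2,3,4,1]; indeg=(1,0,0,0,0,2,0,0)
step 5: output 6; order=[2,3,4,1,6]; indeg=(1,0,0,0,0,2,0,0)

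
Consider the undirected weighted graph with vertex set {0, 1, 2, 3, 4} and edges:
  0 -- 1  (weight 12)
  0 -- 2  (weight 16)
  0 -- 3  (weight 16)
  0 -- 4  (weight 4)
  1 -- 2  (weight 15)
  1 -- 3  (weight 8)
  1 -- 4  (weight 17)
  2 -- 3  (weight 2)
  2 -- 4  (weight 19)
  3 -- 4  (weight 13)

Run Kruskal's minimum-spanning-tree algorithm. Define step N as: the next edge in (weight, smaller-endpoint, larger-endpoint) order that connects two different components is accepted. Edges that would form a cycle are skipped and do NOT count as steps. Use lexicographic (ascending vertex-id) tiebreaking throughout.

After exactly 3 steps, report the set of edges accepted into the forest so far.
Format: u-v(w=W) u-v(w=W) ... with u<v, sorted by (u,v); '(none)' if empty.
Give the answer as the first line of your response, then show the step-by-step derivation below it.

0-4(w=4) 1-3(w=8) 2-3(w=2)

step 1: add edge 2-3 (w=2); MST = {2-3(w=2)}
step 2: add edge 0-4 (w=4); MST = {0-4(w=4) 2-3(w=2)}
step 3: add edge 1-3 (w=8); MST = {0-4(w=4) 1-3(w=8) 2-3(w=2)}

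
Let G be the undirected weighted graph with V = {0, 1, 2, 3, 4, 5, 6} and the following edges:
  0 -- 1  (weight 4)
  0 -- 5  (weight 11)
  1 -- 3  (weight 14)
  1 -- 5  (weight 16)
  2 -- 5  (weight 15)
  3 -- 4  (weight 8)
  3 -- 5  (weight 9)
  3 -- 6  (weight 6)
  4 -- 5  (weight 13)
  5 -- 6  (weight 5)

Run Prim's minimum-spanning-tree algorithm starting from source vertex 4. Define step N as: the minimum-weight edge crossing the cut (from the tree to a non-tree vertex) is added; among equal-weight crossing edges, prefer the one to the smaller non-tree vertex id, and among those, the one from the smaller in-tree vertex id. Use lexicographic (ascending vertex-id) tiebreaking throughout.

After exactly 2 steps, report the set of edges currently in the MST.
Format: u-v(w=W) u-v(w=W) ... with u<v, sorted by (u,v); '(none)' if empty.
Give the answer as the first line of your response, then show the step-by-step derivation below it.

3-4(w=8) 3-6(w=6)

step 1: add edge 3-4 (w=8); MST = {3-4(w=8)}
step 2: add edge 3-6 (w=6); MST = {3-4(w=8) 3-6(w=6)}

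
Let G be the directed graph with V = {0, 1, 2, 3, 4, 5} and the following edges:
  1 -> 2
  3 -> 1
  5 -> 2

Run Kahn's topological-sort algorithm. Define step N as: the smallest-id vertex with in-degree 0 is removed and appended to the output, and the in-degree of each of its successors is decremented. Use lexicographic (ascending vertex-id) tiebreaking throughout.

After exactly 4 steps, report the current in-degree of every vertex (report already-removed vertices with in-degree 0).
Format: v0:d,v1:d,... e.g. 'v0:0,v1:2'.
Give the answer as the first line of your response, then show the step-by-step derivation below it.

v0:0,v1:0,v2:1,v3:0,v4:0,v5:0

step 1: output 0; order=[0]; indeg=(0,1,2,0,0,0)
step 2: output 3; order=[0,3]; indeg=(0,0,2,0,0,0)
step 3: output 1; order=[0,3,1]; indeg=(0,0,1,0,0,0)
step 4: output 4; order=[0,3,1,4]; indeg=(0,0,1,0,0,0)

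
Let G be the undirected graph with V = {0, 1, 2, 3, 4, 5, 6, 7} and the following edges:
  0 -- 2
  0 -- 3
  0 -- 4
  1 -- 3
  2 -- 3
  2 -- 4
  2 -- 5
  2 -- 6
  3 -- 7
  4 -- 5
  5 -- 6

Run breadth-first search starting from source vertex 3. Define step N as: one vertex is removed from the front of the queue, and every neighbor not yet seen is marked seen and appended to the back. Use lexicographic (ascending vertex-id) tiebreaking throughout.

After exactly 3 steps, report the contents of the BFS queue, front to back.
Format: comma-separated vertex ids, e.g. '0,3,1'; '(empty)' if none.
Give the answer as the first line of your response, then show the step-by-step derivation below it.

2,7,4

step 1: dequeue 3; queue=[0,1,2,7]; order=3
step 2: dequeue 0; queue=[1,2,7,4]; order=3,0
step 3: dequeue 1; queue=[2,7,4]; order=3,0,1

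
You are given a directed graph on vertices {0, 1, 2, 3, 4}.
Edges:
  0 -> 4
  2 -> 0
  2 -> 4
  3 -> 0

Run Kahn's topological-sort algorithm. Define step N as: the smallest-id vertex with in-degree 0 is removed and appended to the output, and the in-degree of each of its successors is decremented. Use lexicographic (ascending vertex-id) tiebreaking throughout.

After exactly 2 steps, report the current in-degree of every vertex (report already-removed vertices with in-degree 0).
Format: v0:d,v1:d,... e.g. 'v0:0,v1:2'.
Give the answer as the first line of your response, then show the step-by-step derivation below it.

v0:1,v1:0,v2:0,v3:0,v4:1

step 1: output 1; order=[1]; indeg=(2,0,0,0,2)
step 2: output 2; order=[1,2]; indeg=(1,0,0,0,1)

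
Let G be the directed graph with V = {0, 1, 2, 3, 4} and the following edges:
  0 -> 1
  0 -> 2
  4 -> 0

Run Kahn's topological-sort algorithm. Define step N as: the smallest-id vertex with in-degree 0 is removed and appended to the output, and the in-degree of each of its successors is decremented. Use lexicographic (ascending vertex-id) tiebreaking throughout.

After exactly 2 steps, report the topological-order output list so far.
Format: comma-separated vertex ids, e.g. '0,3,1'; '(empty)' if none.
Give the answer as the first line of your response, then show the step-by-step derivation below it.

3,4

step 1: output 3; order=[3]; indeg=(1,1,1,0,0)
step 2: output 4; order=[3,4]; indeg=(0,1,1,0,0)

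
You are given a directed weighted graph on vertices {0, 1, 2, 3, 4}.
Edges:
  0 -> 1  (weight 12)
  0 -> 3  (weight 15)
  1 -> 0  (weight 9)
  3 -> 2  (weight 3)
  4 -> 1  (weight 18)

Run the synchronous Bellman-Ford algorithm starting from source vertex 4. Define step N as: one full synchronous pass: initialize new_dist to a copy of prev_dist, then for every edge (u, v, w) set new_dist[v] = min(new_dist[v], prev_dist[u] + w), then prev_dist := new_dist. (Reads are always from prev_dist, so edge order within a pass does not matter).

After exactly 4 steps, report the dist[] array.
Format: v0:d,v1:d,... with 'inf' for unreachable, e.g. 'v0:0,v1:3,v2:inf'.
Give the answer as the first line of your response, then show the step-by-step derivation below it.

v0:27,v1:18,v2:45,v3:42,v4:0

step 1: dist = v0:inf,v1:18,v2:inf,v3:inf,v4:0
step 2: dist = v0:27,v1:18,v2:inf,v3:inf,v4:0
step 3: dist = v0:27,v1:18,v2:inf,v3:42,v4:0
step 4: dist = v0:27,v1:18,v2:45,v3:42,v4:0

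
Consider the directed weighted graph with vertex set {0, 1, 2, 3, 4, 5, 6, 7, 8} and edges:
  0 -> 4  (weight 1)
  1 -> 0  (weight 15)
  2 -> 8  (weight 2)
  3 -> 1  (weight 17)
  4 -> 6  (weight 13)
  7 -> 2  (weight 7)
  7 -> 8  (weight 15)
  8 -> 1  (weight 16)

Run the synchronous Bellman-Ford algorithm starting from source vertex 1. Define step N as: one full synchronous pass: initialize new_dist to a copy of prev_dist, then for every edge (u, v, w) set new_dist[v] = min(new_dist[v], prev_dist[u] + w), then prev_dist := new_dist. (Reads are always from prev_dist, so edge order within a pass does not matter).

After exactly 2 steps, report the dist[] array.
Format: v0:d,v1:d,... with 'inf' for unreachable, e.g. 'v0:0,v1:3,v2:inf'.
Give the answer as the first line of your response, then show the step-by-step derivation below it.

v0:15,v1:0,v2:inf,v3:inf,v4:16,v5:inf,v6:inf,v7:inf,v8:inf

step 1: dist = v0:15,v1:0,v2:inf,v3:inf,v4:inf,v5:inf,v6:inf,v7:inf,v8:inf
step 2: dist = v0:15,v1:0,v2:inf,v3:inf,v4:16,v5:inf,v6:inf,v7:inf,v8:inf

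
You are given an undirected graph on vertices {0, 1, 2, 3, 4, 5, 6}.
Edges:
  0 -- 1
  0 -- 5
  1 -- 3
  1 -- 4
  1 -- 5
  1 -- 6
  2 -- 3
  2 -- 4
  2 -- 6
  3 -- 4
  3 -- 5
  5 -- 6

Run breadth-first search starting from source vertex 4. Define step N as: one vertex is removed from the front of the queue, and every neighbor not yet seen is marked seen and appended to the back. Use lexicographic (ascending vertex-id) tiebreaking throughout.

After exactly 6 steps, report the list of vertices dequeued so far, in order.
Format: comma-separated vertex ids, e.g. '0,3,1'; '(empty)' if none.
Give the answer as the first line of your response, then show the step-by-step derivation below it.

4,1,2,3,0,5

step 1: dequeue 4; queue=[1,2,3]; order=4
step 2: dequeue 1; queue=[2,3,0,5,6]; order=4,1
step 3: dequeue 2; queue=[3,0,5,6]; order=4,1,2
step 4: dequeue 3; queue=[0,5,6]; order=4,1,2,3
step 5: dequeue 0; queue=[5,6]; order=4,1,2,3,0
step 6: dequeue 5; queue=[6]; order=4,1,2,3,0,5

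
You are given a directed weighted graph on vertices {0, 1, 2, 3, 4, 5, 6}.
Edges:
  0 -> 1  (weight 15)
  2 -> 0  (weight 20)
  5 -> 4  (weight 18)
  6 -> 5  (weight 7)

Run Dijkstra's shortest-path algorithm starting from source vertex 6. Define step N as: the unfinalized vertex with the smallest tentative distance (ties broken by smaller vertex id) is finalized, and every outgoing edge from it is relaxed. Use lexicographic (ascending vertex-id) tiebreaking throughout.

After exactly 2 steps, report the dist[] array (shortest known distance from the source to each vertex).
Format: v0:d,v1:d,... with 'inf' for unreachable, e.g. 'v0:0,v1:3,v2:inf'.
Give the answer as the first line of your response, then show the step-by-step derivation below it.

v0:inf,v1:inf,v2:inf,v3:inf,v4:25,v5:7,v6:0

step 1: dist = v0:inf,v1:inf,v2:inf,v3:inf,v4:inf,v5:7,v6:0
step 2: dist = v0:inf,v1:inf,v2:inf,v3:inf,v4:25,v5:7,v6:0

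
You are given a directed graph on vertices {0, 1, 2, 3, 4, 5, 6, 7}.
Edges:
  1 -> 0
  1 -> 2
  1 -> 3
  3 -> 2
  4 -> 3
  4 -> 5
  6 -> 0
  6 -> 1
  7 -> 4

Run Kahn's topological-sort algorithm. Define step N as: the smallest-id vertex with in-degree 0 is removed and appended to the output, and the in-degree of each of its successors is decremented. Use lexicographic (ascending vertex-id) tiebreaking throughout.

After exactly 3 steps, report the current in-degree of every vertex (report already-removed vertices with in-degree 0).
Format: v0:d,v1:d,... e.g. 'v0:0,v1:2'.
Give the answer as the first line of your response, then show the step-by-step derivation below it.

v0:0,v1:0,v2:1,v3:1,v4:1,v5:1,v6:0,v7:0

step 1: output 6; order=[6]; indeg=(1,0,2,2,1,1,0,0)
step 2: output 1; order=[6,1]; indeg=(0,0,1,1,1,1,0,0)
step 3: output 0; order=[6,1,0]; indeg=(0,0,1,1,1,1,0,0)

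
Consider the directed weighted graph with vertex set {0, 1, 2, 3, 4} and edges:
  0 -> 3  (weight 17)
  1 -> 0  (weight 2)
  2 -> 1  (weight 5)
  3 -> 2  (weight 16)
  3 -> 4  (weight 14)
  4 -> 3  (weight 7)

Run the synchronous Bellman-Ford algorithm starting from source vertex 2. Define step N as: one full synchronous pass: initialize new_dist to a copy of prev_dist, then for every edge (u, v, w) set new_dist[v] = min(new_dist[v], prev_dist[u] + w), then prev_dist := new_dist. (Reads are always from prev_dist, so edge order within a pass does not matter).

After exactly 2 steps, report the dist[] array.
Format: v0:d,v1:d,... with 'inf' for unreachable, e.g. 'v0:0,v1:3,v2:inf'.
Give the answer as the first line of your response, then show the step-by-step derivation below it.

v0:7,v1:5,v2:0,v3:inf,v4:inf

step 1: dist = v0:inf,v1:5,v2:0,v3:inf,v4:inf
step 2: dist = v0:7,v1:5,v2:0,v3:inf,v4:inf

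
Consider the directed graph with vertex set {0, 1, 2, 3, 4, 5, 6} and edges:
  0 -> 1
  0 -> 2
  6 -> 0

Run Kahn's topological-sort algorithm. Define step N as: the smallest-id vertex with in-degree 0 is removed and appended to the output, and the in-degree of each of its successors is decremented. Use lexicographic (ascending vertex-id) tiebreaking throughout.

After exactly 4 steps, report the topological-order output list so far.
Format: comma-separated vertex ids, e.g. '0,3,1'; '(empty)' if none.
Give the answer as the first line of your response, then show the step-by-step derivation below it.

3,4,5,6

step 1: output 3; order=[3]; indeg=(1,1,1,0,0,0,0)
step 2: output 4; order=[3,4]; indeg=(1,1,1,0,0,0,0)
step 3: output 5; order=[3,4,5]; indeg=(1,1,1,0,0,0,0)
step 4: output 6; order=[3,4,5,6]; indeg=(0,1,1,0,0,0,0)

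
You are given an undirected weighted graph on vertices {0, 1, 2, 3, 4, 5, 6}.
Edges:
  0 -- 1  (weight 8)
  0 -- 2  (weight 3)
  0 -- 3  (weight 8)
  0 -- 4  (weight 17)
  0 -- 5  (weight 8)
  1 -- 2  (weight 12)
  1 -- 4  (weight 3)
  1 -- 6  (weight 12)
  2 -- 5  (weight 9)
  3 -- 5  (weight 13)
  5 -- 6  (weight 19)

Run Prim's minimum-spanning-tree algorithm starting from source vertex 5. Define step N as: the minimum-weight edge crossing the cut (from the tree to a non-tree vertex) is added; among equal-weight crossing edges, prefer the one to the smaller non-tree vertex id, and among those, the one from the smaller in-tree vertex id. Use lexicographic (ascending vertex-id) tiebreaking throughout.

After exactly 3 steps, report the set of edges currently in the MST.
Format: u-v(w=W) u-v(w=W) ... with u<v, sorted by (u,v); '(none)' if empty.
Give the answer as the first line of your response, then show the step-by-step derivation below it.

0-1(w=8) 0-2(w=3) 0-5(w=8)

step 1: add edge 0-5 (w=8); MST = {0-5(w=8)}
step 2: add edge 0-2 (w=3); MST = {0-2(w=3) 0-5(w=8)}
step 3: add edge 0-1 (w=8); MST = {0-1(w=8) 0-2(w=3) 0-5(w=8)}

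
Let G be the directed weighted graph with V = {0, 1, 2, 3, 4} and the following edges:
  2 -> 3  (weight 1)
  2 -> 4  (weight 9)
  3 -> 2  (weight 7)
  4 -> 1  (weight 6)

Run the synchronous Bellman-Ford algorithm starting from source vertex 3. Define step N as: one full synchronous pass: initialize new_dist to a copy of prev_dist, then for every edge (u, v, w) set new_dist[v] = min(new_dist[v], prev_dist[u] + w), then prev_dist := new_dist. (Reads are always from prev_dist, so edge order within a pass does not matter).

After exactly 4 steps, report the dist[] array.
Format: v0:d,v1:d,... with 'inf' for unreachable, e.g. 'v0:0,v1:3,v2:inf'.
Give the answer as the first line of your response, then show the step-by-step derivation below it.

v0:inf,v1:22,v2:7,v3:0,v4:16

step 1: dist = v0:inf,v1:inf,v2:7,v3:0,v4:inf
step 2: dist = v0:inf,v1:inf,v2:7,v3:0,v4:16
step 3: dist = v0:inf,v1:22,v2:7,v3:0,v4:16
step 4: dist = v0:inf,v1:22,v2:7,v3:0,v4:16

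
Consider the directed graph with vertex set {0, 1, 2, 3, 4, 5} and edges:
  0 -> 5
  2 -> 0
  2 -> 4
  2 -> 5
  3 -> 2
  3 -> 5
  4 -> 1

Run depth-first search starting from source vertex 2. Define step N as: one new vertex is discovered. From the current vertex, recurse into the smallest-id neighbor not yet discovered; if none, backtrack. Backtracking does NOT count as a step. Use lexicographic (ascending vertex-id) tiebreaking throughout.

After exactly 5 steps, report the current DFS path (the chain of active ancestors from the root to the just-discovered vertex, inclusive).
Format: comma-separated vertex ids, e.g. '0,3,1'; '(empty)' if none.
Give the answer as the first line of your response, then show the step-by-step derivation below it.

2,4,1

step 1: discover 2; path=2; order=2
step 2: discover 0; path=2>0; order=2,0
step 3: discover 5; path=2>0>5; order=2,0,5
step 4: discover 4; path=2>4; order=2,0,5,4
step 5: discover 1; path=2>4>1; order=2,0,5,4,1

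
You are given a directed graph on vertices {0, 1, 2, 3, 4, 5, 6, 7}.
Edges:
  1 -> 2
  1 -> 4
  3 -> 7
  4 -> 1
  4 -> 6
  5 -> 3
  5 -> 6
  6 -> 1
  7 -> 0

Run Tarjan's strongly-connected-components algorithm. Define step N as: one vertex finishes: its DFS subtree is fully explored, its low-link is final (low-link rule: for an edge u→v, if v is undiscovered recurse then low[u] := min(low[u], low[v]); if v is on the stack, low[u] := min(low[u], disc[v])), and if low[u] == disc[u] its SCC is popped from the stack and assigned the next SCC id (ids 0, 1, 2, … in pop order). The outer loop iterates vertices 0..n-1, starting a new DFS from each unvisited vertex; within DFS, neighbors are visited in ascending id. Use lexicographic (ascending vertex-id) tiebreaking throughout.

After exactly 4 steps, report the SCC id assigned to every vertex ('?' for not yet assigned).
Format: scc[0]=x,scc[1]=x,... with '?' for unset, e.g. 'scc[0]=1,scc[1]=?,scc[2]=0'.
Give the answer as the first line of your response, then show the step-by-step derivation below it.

scc[0]=0,scc[1]=?,scc[2]=1,scc[3]=?,scc[4]=?,scc[5]=?,scc[6]=?,scc[7]=?

step 1: low=(low[0]=0,low[1]=?,low[2]=?,low[3]=?,low[4]=?,low[5]=?,low[6]=?,low[7]=?); scc=(scc[0]=0,scc[1]=?,scc[2]=?,scc[3]=?,scc[4]=?,scc[5]=?,scc[6]=?,scc[7]=?)
step 2: low=(low[0]=0,low[1]=1,low[2]=2,low[3]=?,low[4]=?,low[5]=?,low[6]=?,low[7]=?); scc=(scc[0]=0,scc[1]=?,scc[2]=1,scc[3]=?,scc[4]=?,scc[5]=?,scc[6]=?,scc[7]=?)
step 3: low=(low[0]=0,low[1]=1,low[2]=2,low[3]=?,low[4]=1,low[5]=?,low[6]=1,low[7]=?); scc=(scc[0]=0,scc[1]=?,scc[2]=1,scc[3]=?,scc[4]=?,scc[5]=?,scc[6]=?,scc[7]=?)
step 4: low=(low[0]=0,low[1]=1,low[2]=2,low[3]=?,low[4]=1,low[5]=?,low[6]=1,low[7]=?); scc=(scc[0]=0,scc[1]=?,scc[2]=1,scc[3]=?,scc[4]=?,scc[5]=?,scc[6]=?,scc[7]=?)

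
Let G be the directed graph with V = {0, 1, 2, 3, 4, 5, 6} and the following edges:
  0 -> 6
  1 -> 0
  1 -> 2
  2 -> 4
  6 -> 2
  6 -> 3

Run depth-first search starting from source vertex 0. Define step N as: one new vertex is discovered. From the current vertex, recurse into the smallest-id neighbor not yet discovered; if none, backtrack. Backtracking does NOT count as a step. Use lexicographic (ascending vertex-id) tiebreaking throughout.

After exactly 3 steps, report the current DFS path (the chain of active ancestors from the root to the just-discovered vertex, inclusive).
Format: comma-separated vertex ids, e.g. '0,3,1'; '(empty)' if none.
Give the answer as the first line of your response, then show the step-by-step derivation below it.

0,6,2

step 1: discover 0; path=0; order=0
step 2: discover 6; path=0>6; order=0,6
step 3: discover 2; path=0>6>2; order=0,6,2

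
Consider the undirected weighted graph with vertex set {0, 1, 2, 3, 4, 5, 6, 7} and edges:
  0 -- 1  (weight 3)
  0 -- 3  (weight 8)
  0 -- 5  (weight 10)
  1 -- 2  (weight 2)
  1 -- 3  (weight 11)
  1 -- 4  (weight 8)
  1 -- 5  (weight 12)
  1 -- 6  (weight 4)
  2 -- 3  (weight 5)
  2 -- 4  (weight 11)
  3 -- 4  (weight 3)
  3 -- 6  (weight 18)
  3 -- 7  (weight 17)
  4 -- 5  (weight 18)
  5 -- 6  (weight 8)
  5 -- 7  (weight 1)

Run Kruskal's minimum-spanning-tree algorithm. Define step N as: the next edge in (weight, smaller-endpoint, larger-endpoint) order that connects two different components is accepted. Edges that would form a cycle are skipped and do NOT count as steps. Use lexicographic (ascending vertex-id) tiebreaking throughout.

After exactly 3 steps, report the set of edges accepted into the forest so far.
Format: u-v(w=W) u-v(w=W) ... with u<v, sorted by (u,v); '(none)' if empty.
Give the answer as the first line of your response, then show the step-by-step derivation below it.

0-1(w=3) 1-2(w=2) 5-7(w=1)

step 1: add edge 5-7 (w=1); MST = {5-7(w=1)}
step 2: add edge 1-2 (w=2); MST = {1-2(w=2) 5-7(w=1)}
step 3: add edge 0-1 (w=3); MST = {0-1(w=3) 1-2(w=2) 5-7(w=1)}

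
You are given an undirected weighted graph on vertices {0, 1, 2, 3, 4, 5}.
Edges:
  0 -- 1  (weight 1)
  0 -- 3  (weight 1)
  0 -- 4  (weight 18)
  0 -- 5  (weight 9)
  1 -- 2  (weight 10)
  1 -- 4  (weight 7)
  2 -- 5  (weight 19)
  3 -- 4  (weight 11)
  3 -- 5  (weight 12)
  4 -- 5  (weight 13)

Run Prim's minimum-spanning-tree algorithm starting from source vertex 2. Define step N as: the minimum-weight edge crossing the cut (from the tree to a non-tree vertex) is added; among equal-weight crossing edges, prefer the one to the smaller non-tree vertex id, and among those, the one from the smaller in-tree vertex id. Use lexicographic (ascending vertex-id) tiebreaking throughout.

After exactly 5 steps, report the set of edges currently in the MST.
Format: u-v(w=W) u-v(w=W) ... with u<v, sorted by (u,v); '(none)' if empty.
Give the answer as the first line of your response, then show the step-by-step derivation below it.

0-1(w=1) 0-3(w=1) 0-5(w=9) 1-2(w=10) 1-4(w=7)

step 1: add edge 1-2 (w=10); MST = {1-2(w=10)}
step 2: add edge 0-1 (w=1); MST = {0-1(w=1) 1-2(w=10)}
step 3: add edge 0-3 (w=1); MST = {0-1(w=1) 0-3(w=1) 1-2(w=10)}
step 4: add edge 1-4 (w=7); MST = {0-1(w=1) 0-3(w=1) 1-2(w=10) 1-4(w=7)}
step 5: add edge 0-5 (w=9); MST = {0-1(w=1) 0-3(w=1) 0-5(w=9) 1-2(w=10) 1-4(w=7)}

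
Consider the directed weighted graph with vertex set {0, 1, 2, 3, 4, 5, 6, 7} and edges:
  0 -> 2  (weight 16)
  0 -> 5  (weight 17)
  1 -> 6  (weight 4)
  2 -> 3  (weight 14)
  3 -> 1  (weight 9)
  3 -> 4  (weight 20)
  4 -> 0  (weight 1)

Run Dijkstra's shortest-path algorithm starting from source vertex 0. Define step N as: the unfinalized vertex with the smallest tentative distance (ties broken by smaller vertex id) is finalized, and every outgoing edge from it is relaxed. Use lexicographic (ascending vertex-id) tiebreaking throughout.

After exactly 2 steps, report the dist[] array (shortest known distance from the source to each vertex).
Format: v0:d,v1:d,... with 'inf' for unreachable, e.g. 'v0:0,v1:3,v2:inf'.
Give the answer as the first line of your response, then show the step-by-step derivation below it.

v0:0,v1:inf,v2:16,v3:30,v4:inf,v5:17,v6:inf,v7:inf

step 1: dist = v0:0,v1:inf,v2:16,v3:inf,v4:inf,v5:17,v6:inf,v7:inf
step 2: dist = v0:0,v1:inf,v2:16,v3:30,v4:inf,v5:17,v6:inf,v7:inf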